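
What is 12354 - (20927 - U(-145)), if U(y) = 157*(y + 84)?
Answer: -18150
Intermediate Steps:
U(y) = 13188 + 157*y (U(y) = 157*(84 + y) = 13188 + 157*y)
12354 - (20927 - U(-145)) = 12354 - (20927 - (13188 + 157*(-145))) = 12354 - (20927 - (13188 - 22765)) = 12354 - (20927 - 1*(-9577)) = 12354 - (20927 + 9577) = 12354 - 1*30504 = 12354 - 30504 = -18150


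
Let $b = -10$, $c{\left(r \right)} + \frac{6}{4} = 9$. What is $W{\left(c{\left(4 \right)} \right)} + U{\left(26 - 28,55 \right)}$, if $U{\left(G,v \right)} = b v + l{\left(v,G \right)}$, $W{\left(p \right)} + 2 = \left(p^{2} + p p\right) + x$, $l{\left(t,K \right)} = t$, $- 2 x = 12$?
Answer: $- \frac{781}{2} \approx -390.5$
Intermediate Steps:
$x = -6$ ($x = \left(- \frac{1}{2}\right) 12 = -6$)
$c{\left(r \right)} = \frac{15}{2}$ ($c{\left(r \right)} = - \frac{3}{2} + 9 = \frac{15}{2}$)
$W{\left(p \right)} = -8 + 2 p^{2}$ ($W{\left(p \right)} = -2 - \left(6 - p^{2} - p p\right) = -2 + \left(\left(p^{2} + p^{2}\right) - 6\right) = -2 + \left(2 p^{2} - 6\right) = -2 + \left(-6 + 2 p^{2}\right) = -8 + 2 p^{2}$)
$U{\left(G,v \right)} = - 9 v$ ($U{\left(G,v \right)} = - 10 v + v = - 9 v$)
$W{\left(c{\left(4 \right)} \right)} + U{\left(26 - 28,55 \right)} = \left(-8 + 2 \left(\frac{15}{2}\right)^{2}\right) - 495 = \left(-8 + 2 \cdot \frac{225}{4}\right) - 495 = \left(-8 + \frac{225}{2}\right) - 495 = \frac{209}{2} - 495 = - \frac{781}{2}$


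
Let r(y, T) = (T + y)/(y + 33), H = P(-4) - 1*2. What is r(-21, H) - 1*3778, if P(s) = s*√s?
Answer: -45359/12 - 2*I/3 ≈ -3779.9 - 0.66667*I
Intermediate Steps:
P(s) = s^(3/2)
H = -2 - 8*I (H = (-4)^(3/2) - 1*2 = -8*I - 2 = -2 - 8*I ≈ -2.0 - 8.0*I)
r(y, T) = (T + y)/(33 + y)
r(-21, H) - 1*3778 = ((-2 - 8*I) - 21)/(33 - 21) - 1*3778 = (-23 - 8*I)/12 - 3778 = (-23/12 - 2*I/3) - 3778 = -45359/12 - 2*I/3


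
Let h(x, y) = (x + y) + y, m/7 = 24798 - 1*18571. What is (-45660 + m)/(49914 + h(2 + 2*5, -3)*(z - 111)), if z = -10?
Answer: -2071/49188 ≈ -0.042104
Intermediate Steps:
m = 43589 (m = 7*(24798 - 1*18571) = 7*(24798 - 18571) = 7*6227 = 43589)
h(x, y) = x + 2*y
(-45660 + m)/(49914 + h(2 + 2*5, -3)*(z - 111)) = (-45660 + 43589)/(49914 + ((2 + 2*5) + 2*(-3))*(-10 - 111)) = -2071/(49914 + ((2 + 10) - 6)*(-121)) = -2071/(49914 + (12 - 6)*(-121)) = -2071/(49914 + 6*(-121)) = -2071/(49914 - 726) = -2071/49188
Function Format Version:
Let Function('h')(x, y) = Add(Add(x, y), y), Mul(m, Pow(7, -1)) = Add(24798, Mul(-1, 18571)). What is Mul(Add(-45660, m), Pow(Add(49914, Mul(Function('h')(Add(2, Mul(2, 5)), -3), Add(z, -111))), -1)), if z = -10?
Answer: Rational(-2071, 49188) ≈ -0.042104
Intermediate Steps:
m = 43589 (m = Mul(7, Add(24798, Mul(-1, 18571))) = Mul(7, Add(24798, -18571)) = Mul(7, 6227) = 43589)
Function('h')(x, y) = Add(x, Mul(2, y))
Mul(Add(-45660, m), Pow(Add(49914, Mul(Function('h')(Add(2, Mul(2, 5)), -3), Add(z, -111))), -1)) = Mul(Add(-45660, 43589), Pow(Add(49914, Mul(Add(Add(2, Mul(2, 5)), Mul(2, -3)), Add(-10, -111))), -1)) = Mul(-2071, Pow(Add(49914, Mul(Add(Add(2, 10), -6), -121)), -1)) = Mul(-2071, Pow(Add(49914, Mul(Add(12, -6), -121)), -1)) = Mul(-2071, Pow(Add(49914, Mul(6, -121)), -1)) = Mul(-2071, Pow(Add(49914, -726), -1)) = Mul(-2071, Pow(49188, -1)) = Mul(-2071, Rational(1, 49188)) = Rational(-2071, 49188)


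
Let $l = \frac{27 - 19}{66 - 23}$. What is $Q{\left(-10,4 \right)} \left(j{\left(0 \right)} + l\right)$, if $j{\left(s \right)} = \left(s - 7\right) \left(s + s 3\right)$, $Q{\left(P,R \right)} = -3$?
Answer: $- \frac{24}{43} \approx -0.55814$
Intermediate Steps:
$l = \frac{8}{43} \approx 0.18605$
$j{\left(s \right)} = 4 s \left(-7 + s\right)$ ($j{\left(s \right)} = \left(-7 + s\right) \left(s + 3 s\right) = \left(-7 + s\right) 4 s = 4 s \left(-7 + s\right)$)
$Q{\left(-10,4 \right)} \left(j{\left(0 \right)} + l\right) = - 3 \left(4 \cdot 0 \left(-7 + 0\right) + \frac{8}{43}\right) = - 3 \left(4 \cdot 0 \left(-7\right) + \frac{8}{43}\right) = - 3 \left(0 + \frac{8}{43}\right) = \left(-3\right) \frac{8}{43} = - \frac{24}{43}$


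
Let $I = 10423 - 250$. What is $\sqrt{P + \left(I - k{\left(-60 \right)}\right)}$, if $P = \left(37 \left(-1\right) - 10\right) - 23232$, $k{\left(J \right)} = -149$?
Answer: $i \sqrt{12957} \approx 113.83 i$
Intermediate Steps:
$I = 10173$
$P = -23279$ ($P = \left(-37 - 10\right) - 23232 = -47 - 23232 = -23279$)
$\sqrt{P + \left(I - k{\left(-60 \right)}\right)} = \sqrt{-23279 + \left(10173 - -149\right)} = \sqrt{-23279 + \left(10173 + 149\right)} = \sqrt{-23279 + 10322} = \sqrt{-12957} = i \sqrt{12957}$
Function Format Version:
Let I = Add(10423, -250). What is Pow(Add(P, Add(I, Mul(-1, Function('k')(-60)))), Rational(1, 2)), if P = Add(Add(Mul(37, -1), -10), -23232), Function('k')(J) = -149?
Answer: Mul(I, Pow(12957, Rational(1, 2))) ≈ Mul(113.83, I)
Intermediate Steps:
I = 10173
P = -23279 (P = Add(Add(-37, -10), -23232) = Add(-47, -23232) = -23279)
Pow(Add(P, Add(I, Mul(-1, Function('k')(-60)))), Rational(1, 2)) = Pow(Add(-23279, Add(10173, Mul(-1, -149))), Rational(1, 2)) = Pow(Add(-23279, Add(10173, 149)), Rational(1, 2)) = Pow(Add(-23279, 10322), Rational(1, 2)) = Pow(-12957, Rational(1, 2)) = Mul(I, Pow(12957, Rational(1, 2)))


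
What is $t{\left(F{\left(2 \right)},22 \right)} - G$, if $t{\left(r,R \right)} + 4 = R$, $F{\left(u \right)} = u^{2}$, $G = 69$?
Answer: $-51$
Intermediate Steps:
$t{\left(r,R \right)} = -4 + R$
$t{\left(F{\left(2 \right)},22 \right)} - G = \left(-4 + 22\right) - 69 = 18 - 69 = -51$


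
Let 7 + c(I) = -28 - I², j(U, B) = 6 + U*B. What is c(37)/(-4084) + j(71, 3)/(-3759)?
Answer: 365270/1279313 ≈ 0.28552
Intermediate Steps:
j(U, B) = 6 + B*U
c(I) = -35 - I² (c(I) = -7 + (-28 - I²) = -35 - I²)
c(37)/(-4084) + j(71, 3)/(-3759) = (-35 - 1*37²)/(-4084) + (6 + 3*71)/(-3759) = (-35 - 1*1369)*(-1/4084) + (6 + 213)*(-1/3759) = (-35 - 1369)*(-1/4084) + 219*(-1/3759) = -1404*(-1/4084) - 73/1253 = 351/1021 - 73/1253 = 365270/1279313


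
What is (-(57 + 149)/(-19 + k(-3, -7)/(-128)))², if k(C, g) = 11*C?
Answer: 695271424/5755201 ≈ 120.81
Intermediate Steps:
(-(57 + 149)/(-19 + k(-3, -7)/(-128)))² = (-(57 + 149)/(-19 + (11*(-3))/(-128)))² = (-206/(-19 - 33*(-1/128)))² = (-206/(-19 + 33/128))² = (-206/(-2399/128))² = (-206*(-128)/2399)² = (-1*(-26368/2399))² = (26368/2399)² = 695271424/5755201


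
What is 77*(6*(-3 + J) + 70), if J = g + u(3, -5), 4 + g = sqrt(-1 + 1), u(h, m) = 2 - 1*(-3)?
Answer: 4466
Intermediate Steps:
u(h, m) = 5 (u(h, m) = 2 + 3 = 5)
g = -4 (g = -4 + sqrt(-1 + 1) = -4 + sqrt(0) = -4 + 0 = -4)
J = 1 (J = -4 + 5 = 1)
77*(6*(-3 + J) + 70) = 77*(6*(-3 + 1) + 70) = 77*(6*(-2) + 70) = 77*(-12 + 70) = 77*58 = 4466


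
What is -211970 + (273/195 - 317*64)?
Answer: -1161283/5 ≈ -2.3226e+5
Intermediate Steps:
-211970 + (273/195 - 317*64) = -211970 + (273*(1/195) - 20288) = -211970 + (7/5 - 20288) = -211970 - 101433/5 = -1161283/5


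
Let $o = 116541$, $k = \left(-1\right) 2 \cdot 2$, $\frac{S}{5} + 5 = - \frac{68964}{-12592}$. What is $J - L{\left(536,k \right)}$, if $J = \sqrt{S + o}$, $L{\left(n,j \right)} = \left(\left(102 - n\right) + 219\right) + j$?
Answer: $219 + \frac{\sqrt{288733436951}}{1574} \approx 560.38$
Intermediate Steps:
$S = \frac{7505}{3148}$ ($S = -25 + 5 \left(- \frac{68964}{-12592}\right) = -25 + 5 \left(\left(-68964\right) \left(- \frac{1}{12592}\right)\right) = -25 + 5 \cdot \frac{17241}{3148} = -25 + \frac{86205}{3148} = \frac{7505}{3148} \approx 2.3841$)
$k = -4$ ($k = \left(-2\right) 2 = -4$)
$L{\left(n,j \right)} = 321 + j - n$ ($L{\left(n,j \right)} = \left(321 - n\right) + j = 321 + j - n$)
$J = \frac{\sqrt{288733436951}}{1574}$ ($J = \sqrt{\frac{7505}{3148} + 116541} = \sqrt{\frac{366878573}{3148}} = \frac{\sqrt{288733436951}}{1574} \approx 341.38$)
$J - L{\left(536,k \right)} = \frac{\sqrt{288733436951}}{1574} - \left(321 - 4 - 536\right) = \frac{\sqrt{288733436951}}{1574} - -219 = \frac{\sqrt{288733436951}}{1574} + 219 = 219 + \frac{\sqrt{288733436951}}{1574}$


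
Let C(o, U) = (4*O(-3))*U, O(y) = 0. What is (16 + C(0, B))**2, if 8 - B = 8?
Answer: 256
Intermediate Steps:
B = 0 (B = 8 - 1*8 = 8 - 8 = 0)
C(o, U) = 0 (C(o, U) = (4*0)*U = 0*U = 0)
(16 + C(0, B))**2 = (16 + 0)**2 = 16**2 = 256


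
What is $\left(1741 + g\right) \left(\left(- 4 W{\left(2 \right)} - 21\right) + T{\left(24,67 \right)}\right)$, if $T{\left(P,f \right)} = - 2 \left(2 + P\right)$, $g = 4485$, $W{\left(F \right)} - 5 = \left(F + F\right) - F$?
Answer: $-628826$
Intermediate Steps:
$W{\left(F \right)} = 5 + F$ ($W{\left(F \right)} = 5 + \left(\left(F + F\right) - F\right) = 5 + \left(2 F - F\right) = 5 + F$)
$T{\left(P,f \right)} = -4 - 2 P$
$\left(1741 + g\right) \left(\left(- 4 W{\left(2 \right)} - 21\right) + T{\left(24,67 \right)}\right) = \left(1741 + 4485\right) \left(\left(- 4 \left(5 + 2\right) - 21\right) - 52\right) = 6226 \left(\left(\left(-4\right) 7 - 21\right) - 52\right) = 6226 \left(\left(-28 - 21\right) - 52\right) = 6226 \left(-49 - 52\right) = 6226 \left(-101\right) = -628826$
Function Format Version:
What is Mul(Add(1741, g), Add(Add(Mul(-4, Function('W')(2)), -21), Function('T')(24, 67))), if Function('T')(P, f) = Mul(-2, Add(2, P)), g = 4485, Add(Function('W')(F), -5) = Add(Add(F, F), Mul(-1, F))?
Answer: -628826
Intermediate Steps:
Function('W')(F) = Add(5, F) (Function('W')(F) = Add(5, Add(Add(F, F), Mul(-1, F))) = Add(5, Add(Mul(2, F), Mul(-1, F))) = Add(5, F))
Function('T')(P, f) = Add(-4, Mul(-2, P))
Mul(Add(1741, g), Add(Add(Mul(-4, Function('W')(2)), -21), Function('T')(24, 67))) = Mul(Add(1741, 4485), Add(Add(Mul(-4, Add(5, 2)), -21), Add(-4, Mul(-2, 24)))) = Mul(6226, Add(Add(Mul(-4, 7), -21), Add(-4, -48))) = Mul(6226, Add(Add(-28, -21), -52)) = Mul(6226, Add(-49, -52)) = Mul(6226, -101) = -628826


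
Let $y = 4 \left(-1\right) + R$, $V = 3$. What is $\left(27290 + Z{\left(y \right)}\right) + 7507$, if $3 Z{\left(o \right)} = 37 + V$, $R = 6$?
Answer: $\frac{104431}{3} \approx 34810.0$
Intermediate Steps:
$y = 2$ ($y = 4 \left(-1\right) + 6 = -4 + 6 = 2$)
$Z{\left(o \right)} = \frac{40}{3}$ ($Z{\left(o \right)} = \frac{37 + 3}{3} = \frac{1}{3} \cdot 40 = \frac{40}{3}$)
$\left(27290 + Z{\left(y \right)}\right) + 7507 = \left(27290 + \frac{40}{3}\right) + 7507 = \frac{81910}{3} + 7507 = \frac{104431}{3}$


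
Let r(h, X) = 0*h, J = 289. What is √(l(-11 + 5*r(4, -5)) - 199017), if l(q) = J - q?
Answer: I*√198717 ≈ 445.78*I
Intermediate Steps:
r(h, X) = 0
l(q) = 289 - q
√(l(-11 + 5*r(4, -5)) - 199017) = √((289 - (-11 + 5*0)) - 199017) = √((289 - (-11 + 0)) - 199017) = √((289 - 1*(-11)) - 199017) = √((289 + 11) - 199017) = √(300 - 199017) = √(-198717) = I*√198717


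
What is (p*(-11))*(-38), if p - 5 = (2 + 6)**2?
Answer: 28842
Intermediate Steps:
p = 69 (p = 5 + (2 + 6)**2 = 5 + 8**2 = 5 + 64 = 69)
(p*(-11))*(-38) = (69*(-11))*(-38) = -759*(-38) = 28842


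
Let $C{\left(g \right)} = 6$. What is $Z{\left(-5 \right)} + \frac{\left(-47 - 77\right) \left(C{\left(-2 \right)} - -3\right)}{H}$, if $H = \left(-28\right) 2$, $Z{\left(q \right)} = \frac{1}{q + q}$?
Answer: $\frac{694}{35} \approx 19.829$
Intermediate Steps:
$Z{\left(q \right)} = \frac{1}{2 q}$
$H = -56$
$Z{\left(-5 \right)} + \frac{\left(-47 - 77\right) \left(C{\left(-2 \right)} - -3\right)}{H} = \frac{1}{2 \left(-5\right)} + \frac{\left(-47 - 77\right) \left(6 - -3\right)}{-56} = \frac{1}{2} \left(- \frac{1}{5}\right) - \frac{\left(-124\right) \left(6 + \left(-22 + 25\right)\right)}{56} = - \frac{1}{10} - \frac{\left(-124\right) \left(6 + 3\right)}{56} = - \frac{1}{10} - \frac{\left(-124\right) 9}{56} = - \frac{1}{10} - - \frac{279}{14} = - \frac{1}{10} + \frac{279}{14} = \frac{694}{35}$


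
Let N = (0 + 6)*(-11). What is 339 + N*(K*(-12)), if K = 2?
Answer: 1923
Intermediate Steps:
N = -66 (N = 6*(-11) = -66)
339 + N*(K*(-12)) = 339 - 132*(-12) = 339 - 66*(-24) = 339 + 1584 = 1923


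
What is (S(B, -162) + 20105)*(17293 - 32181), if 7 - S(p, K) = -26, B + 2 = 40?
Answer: -299814544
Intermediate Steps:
B = 38 (B = -2 + 40 = 38)
S(p, K) = 33 (S(p, K) = 7 - 1*(-26) = 7 + 26 = 33)
(S(B, -162) + 20105)*(17293 - 32181) = (33 + 20105)*(17293 - 32181) = 20138*(-14888) = -299814544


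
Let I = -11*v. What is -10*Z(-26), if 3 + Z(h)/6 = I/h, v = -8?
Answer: 4980/13 ≈ 383.08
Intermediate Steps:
I = 88 (I = -11*(-8) = 88)
Z(h) = -18 + 528/h (Z(h) = -18 + 6*(88/h) = -18 + 528/h)
-10*Z(-26) = -10*(-18 + 528/(-26)) = -10*(-18 + 528*(-1/26)) = -10*(-18 - 264/13) = -10*(-498/13) = 4980/13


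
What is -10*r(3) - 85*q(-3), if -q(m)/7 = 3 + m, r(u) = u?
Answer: -30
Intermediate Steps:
q(m) = -21 - 7*m (q(m) = -7*(3 + m) = -21 - 7*m)
-10*r(3) - 85*q(-3) = -10*3 - 85*(-21 - 7*(-3)) = -30 - 85*(-21 + 21) = -30 - 85*0 = -30 + 0 = -30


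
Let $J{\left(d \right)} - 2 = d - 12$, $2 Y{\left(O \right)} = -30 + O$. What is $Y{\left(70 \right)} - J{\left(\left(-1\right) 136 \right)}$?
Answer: $166$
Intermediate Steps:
$Y{\left(O \right)} = -15 + \frac{O}{2}$ ($Y{\left(O \right)} = \frac{-30 + O}{2} = -15 + \frac{O}{2}$)
$J{\left(d \right)} = -10 + d$ ($J{\left(d \right)} = 2 + \left(d - 12\right) = 2 + \left(-12 + d\right) = -10 + d$)
$Y{\left(70 \right)} - J{\left(\left(-1\right) 136 \right)} = \left(-15 + \frac{1}{2} \cdot 70\right) - \left(-10 - 136\right) = \left(-15 + 35\right) - \left(-10 - 136\right) = 20 - -146 = 20 + 146 = 166$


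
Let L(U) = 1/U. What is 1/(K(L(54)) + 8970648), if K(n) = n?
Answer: 54/484414993 ≈ 1.1147e-7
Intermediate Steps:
1/(K(L(54)) + 8970648) = 1/(1/54 + 8970648) = 1/(484414993/54) = 54/484414993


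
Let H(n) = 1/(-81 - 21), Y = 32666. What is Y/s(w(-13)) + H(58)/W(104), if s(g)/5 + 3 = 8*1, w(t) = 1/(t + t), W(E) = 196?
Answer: 653058647/499800 ≈ 1306.6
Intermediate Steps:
H(n) = -1/102 (H(n) = 1/(-102) = -1/102)
w(t) = 1/(2*t)
s(g) = 25 (s(g) = -15 + 5*(8*1) = -15 + 5*8 = -15 + 40 = 25)
Y/s(w(-13)) + H(58)/W(104) = 32666/25 - 1/102/196 = 32666*(1/25) - 1/102*1/196 = 32666/25 - 1/19992 = 653058647/499800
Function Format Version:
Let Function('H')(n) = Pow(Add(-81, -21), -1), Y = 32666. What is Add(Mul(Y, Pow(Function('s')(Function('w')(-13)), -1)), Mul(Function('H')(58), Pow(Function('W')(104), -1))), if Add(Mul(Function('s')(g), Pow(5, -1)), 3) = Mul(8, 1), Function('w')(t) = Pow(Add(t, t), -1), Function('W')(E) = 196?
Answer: Rational(653058647, 499800) ≈ 1306.6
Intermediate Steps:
Function('H')(n) = Rational(-1, 102) (Function('H')(n) = Pow(-102, -1) = Rational(-1, 102))
Function('w')(t) = Mul(Rational(1, 2), Pow(t, -1)) (Function('w')(t) = Pow(Mul(2, t), -1) = Mul(Rational(1, 2), Pow(t, -1)))
Function('s')(g) = 25 (Function('s')(g) = Add(-15, Mul(5, Mul(8, 1))) = Add(-15, Mul(5, 8)) = Add(-15, 40) = 25)
Add(Mul(Y, Pow(Function('s')(Function('w')(-13)), -1)), Mul(Function('H')(58), Pow(Function('W')(104), -1))) = Add(Mul(32666, Pow(25, -1)), Mul(Rational(-1, 102), Pow(196, -1))) = Add(Mul(32666, Rational(1, 25)), Mul(Rational(-1, 102), Rational(1, 196))) = Add(Rational(32666, 25), Rational(-1, 19992)) = Rational(653058647, 499800)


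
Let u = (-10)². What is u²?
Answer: 10000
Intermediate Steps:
u = 100
u² = 100² = 10000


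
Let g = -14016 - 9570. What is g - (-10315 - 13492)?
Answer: 221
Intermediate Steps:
g = -23586
g - (-10315 - 13492) = -23586 - (-10315 - 13492) = -23586 - 1*(-23807) = -23586 + 23807 = 221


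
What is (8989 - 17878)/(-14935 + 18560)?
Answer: -8889/3625 ≈ -2.4521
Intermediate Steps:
(8989 - 17878)/(-14935 + 18560) = -8889/3625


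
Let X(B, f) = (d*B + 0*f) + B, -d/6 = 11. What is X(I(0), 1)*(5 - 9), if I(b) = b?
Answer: 0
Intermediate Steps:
d = -66 (d = -6*11 = -66)
X(B, f) = -65*B (X(B, f) = (-66*B + 0*f) + B = (-66*B + 0) + B = -66*B + B = -65*B)
X(I(0), 1)*(5 - 9) = (-65*0)*(5 - 9) = 0*(-4) = 0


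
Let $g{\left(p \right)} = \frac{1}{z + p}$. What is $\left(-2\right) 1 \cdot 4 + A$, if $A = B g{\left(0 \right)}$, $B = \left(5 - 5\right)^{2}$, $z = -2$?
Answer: $-8$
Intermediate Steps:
$g{\left(p \right)} = \frac{1}{-2 + p}$
$B = 0$ ($B = 0^{2} = 0$)
$A = 0$ ($A = \frac{0}{-2 + 0} = \frac{0}{-2} = 0 \left(- \frac{1}{2}\right) = 0$)
$\left(-2\right) 1 \cdot 4 + A = \left(-2\right) 1 \cdot 4 + 0 = \left(-2\right) 4 + 0 = -8 + 0 = -8$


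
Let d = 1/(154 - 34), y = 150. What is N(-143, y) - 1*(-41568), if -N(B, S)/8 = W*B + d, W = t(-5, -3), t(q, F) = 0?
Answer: 623519/15 ≈ 41568.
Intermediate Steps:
d = 1/120 ≈ 0.0083333
W = 0
N(B, S) = -1/15 (N(B, S) = -8*(0*B + 1/120) = -8*(0 + 1/120) = -8*1/120 = -1/15)
N(-143, y) - 1*(-41568) = -1/15 - 1*(-41568) = -1/15 + 41568 = 623519/15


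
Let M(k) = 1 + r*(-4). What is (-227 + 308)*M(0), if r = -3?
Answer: 1053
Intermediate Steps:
M(k) = 13 (M(k) = 1 - 3*(-4) = 1 + 12 = 13)
(-227 + 308)*M(0) = (-227 + 308)*13 = 81*13 = 1053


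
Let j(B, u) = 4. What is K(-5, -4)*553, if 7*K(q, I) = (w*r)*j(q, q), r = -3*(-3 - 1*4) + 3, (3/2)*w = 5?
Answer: 25280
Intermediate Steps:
w = 10/3 (w = (⅔)*5 = 10/3 ≈ 3.3333)
r = 24 (r = -3*(-3 - 4) + 3 = -3*(-7) + 3 = 21 + 3 = 24)
K(q, I) = 320/7 (K(q, I) = (((10/3)*24)*4)/7 = (80*4)/7 = (⅐)*320 = 320/7)
K(-5, -4)*553 = (320/7)*553 = 25280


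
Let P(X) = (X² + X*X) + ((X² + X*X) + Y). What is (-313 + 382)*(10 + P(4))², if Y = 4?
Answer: 419796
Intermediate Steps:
P(X) = 4 + 4*X² (P(X) = (X² + X*X) + ((X² + X*X) + 4) = (X² + X²) + ((X² + X²) + 4) = 2*X² + (2*X² + 4) = 2*X² + (4 + 2*X²) = 4 + 4*X²)
(-313 + 382)*(10 + P(4))² = (-313 + 382)*(10 + (4 + 4*4²))² = 69*(10 + (4 + 4*16))² = 69*(10 + (4 + 64))² = 69*(10 + 68)² = 69*78² = 69*6084 = 419796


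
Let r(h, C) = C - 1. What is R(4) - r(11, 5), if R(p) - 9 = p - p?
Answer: 5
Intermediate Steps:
r(h, C) = -1 + C
R(p) = 9 (R(p) = 9 + (p - p) = 9 + 0 = 9)
R(4) - r(11, 5) = 9 - (-1 + 5) = 9 - 1*4 = 9 - 4 = 5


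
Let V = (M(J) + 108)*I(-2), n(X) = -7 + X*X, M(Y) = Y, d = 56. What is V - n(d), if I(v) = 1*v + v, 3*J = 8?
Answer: -10715/3 ≈ -3571.7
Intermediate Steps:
J = 8/3 (J = (⅓)*8 = 8/3 ≈ 2.6667)
I(v) = 2*v (I(v) = v + v = 2*v)
n(X) = -7 + X²
V = -1328/3 (V = (8/3 + 108)*(2*(-2)) = (332/3)*(-4) = -1328/3 ≈ -442.67)
V - n(d) = -1328/3 - (-7 + 56²) = -1328/3 - (-7 + 3136) = -1328/3 - 1*3129 = -1328/3 - 3129 = -10715/3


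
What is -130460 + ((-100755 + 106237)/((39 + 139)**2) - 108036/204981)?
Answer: -141215027351437/1082436334 ≈ -1.3046e+5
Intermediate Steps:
-130460 + ((-100755 + 106237)/((39 + 139)**2) - 108036/204981) = -130460 + (5482/(178**2) - 108036*1/204981) = -130460 + (5482/31684 - 36012/68327) = -130460 + (5482*(1/31684) - 36012/68327) = -130460 + (2741/15842 - 36012/68327) = -130460 - 383217797/1082436334 = -141215027351437/1082436334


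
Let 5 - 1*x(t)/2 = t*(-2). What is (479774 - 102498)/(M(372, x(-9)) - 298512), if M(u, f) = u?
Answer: -94319/74535 ≈ -1.2654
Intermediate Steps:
x(t) = 10 + 4*t (x(t) = 10 - 2*t*(-2) = 10 - (-4)*t = 10 + 4*t)
(479774 - 102498)/(M(372, x(-9)) - 298512) = (479774 - 102498)/(372 - 298512) = 377276/(-298140) = 377276*(-1/298140) = -94319/74535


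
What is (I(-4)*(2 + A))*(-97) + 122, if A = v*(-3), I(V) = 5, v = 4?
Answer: 4972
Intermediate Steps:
A = -12 (A = 4*(-3) = -12)
(I(-4)*(2 + A))*(-97) + 122 = (5*(2 - 12))*(-97) + 122 = (5*(-10))*(-97) + 122 = -50*(-97) + 122 = 4850 + 122 = 4972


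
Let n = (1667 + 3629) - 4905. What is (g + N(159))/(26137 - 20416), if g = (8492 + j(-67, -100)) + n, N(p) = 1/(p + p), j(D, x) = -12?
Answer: 2820979/1819278 ≈ 1.5506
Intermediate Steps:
n = 391 (n = 5296 - 4905 = 391)
N(p) = 1/(2*p)
g = 8871 (g = (8492 - 12) + 391 = 8480 + 391 = 8871)
(g + N(159))/(26137 - 20416) = (8871 + (1/2)/159)/(26137 - 20416) = (8871 + (1/2)*(1/159))/5721 = (8871 + 1/318)*(1/5721) = (2820979/318)*(1/5721) = 2820979/1819278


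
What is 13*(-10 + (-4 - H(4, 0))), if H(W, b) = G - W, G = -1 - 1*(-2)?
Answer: -143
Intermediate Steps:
G = 1 (G = -1 + 2 = 1)
H(W, b) = 1 - W
13*(-10 + (-4 - H(4, 0))) = 13*(-10 + (-4 - (1 - 1*4))) = 13*(-10 + (-4 - (1 - 4))) = 13*(-10 + (-4 - 1*(-3))) = 13*(-10 + (-4 + 3)) = 13*(-10 - 1) = 13*(-11) = -143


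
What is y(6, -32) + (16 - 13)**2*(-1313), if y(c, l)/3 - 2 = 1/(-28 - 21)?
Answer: -578742/49 ≈ -11811.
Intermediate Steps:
y(c, l) = 291/49 (y(c, l) = 6 + 3/(-28 - 21) = 6 + 3/(-49) = 6 + 3*(-1/49) = 6 - 3/49 = 291/49)
y(6, -32) + (16 - 13)**2*(-1313) = 291/49 + (16 - 13)**2*(-1313) = 291/49 + 3**2*(-1313) = 291/49 + 9*(-1313) = 291/49 - 11817 = -578742/49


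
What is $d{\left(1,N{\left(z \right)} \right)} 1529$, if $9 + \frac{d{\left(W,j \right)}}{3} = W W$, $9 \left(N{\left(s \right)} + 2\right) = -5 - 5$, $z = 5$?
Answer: $-36696$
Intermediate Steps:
$N{\left(s \right)} = - \frac{28}{9}$ ($N{\left(s \right)} = -2 + \frac{-5 - 5}{9} = -2 + \frac{1}{9} \left(-10\right) = -2 - \frac{10}{9} = - \frac{28}{9}$)
$d{\left(W,j \right)} = -27 + 3 W^{2}$ ($d{\left(W,j \right)} = -27 + 3 W W = -27 + 3 W^{2}$)
$d{\left(1,N{\left(z \right)} \right)} 1529 = \left(-27 + 3 \cdot 1^{2}\right) 1529 = \left(-27 + 3 \cdot 1\right) 1529 = \left(-27 + 3\right) 1529 = \left(-24\right) 1529 = -36696$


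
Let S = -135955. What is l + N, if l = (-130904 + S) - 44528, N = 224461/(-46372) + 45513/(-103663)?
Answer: -1496881569091611/4807060636 ≈ -3.1139e+5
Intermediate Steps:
N = -25378829479/4807060636 (N = 224461*(-1/46372) + 45513*(-1/103663) = -224461/46372 - 45513/103663 = -25378829479/4807060636 ≈ -5.2795)
l = -311387 (l = (-130904 - 135955) - 44528 = -266859 - 44528 = -311387)
l + N = -311387 - 25378829479/4807060636 = -1496881569091611/4807060636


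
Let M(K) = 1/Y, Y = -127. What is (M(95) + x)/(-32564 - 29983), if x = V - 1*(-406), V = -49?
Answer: -45338/7943469 ≈ -0.0057076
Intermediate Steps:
x = 357 (x = -49 - 1*(-406) = -49 + 406 = 357)
M(K) = -1/127 (M(K) = 1/(-127) = -1/127)
(M(95) + x)/(-32564 - 29983) = (-1/127 + 357)/(-32564 - 29983) = (45338/127)/(-62547) = (45338/127)*(-1/62547) = -45338/7943469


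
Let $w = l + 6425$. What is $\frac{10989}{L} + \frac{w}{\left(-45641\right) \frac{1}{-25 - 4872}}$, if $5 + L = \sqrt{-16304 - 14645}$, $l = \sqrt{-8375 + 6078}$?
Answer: $\frac{972034186405}{1413684334} - \frac{10989 i \sqrt{30949}}{30974} + \frac{4897 i \sqrt{2297}}{45641} \approx 687.59 - 57.272 i$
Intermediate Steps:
$l = i \sqrt{2297}$ ($l = \sqrt{-2297} = i \sqrt{2297} \approx 47.927 i$)
$w = 6425 + i \sqrt{2297}$ ($w = i \sqrt{2297} + 6425 = 6425 + i \sqrt{2297} \approx 6425.0 + 47.927 i$)
$L = -5 + i \sqrt{30949}$ ($L = -5 + \sqrt{-16304 - 14645} = -5 + \sqrt{-30949} = -5 + i \sqrt{30949} \approx -5.0 + 175.92 i$)
$\frac{10989}{L} + \frac{w}{\left(-45641\right) \frac{1}{-25 - 4872}} = \frac{10989}{-5 + i \sqrt{30949}} + \frac{6425 + i \sqrt{2297}}{\left(-45641\right) \frac{1}{-25 - 4872}} = \frac{10989}{-5 + i \sqrt{30949}} + \frac{6425 + i \sqrt{2297}}{\left(-45641\right) \frac{1}{-4897}} = \frac{10989}{-5 + i \sqrt{30949}} + \frac{6425 + i \sqrt{2297}}{\left(-45641\right) \left(- \frac{1}{4897}\right)} = \frac{10989}{-5 + i \sqrt{30949}} + \frac{6425 + i \sqrt{2297}}{\frac{45641}{4897}} = \frac{10989}{-5 + i \sqrt{30949}} + \left(6425 + i \sqrt{2297}\right) \frac{4897}{45641} = \frac{10989}{-5 + i \sqrt{30949}} + \left(\frac{31463225}{45641} + \frac{4897 i \sqrt{2297}}{45641}\right) = \frac{31463225}{45641} + \frac{10989}{-5 + i \sqrt{30949}} + \frac{4897 i \sqrt{2297}}{45641}$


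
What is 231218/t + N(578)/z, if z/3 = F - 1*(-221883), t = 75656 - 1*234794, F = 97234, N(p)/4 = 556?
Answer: -36833810101/25391820573 ≈ -1.4506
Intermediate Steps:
N(p) = 2224 (N(p) = 4*556 = 2224)
t = -159138 (t = 75656 - 234794 = -159138)
z = 957351 (z = 3*(97234 - 1*(-221883)) = 3*(97234 + 221883) = 3*319117 = 957351)
231218/t + N(578)/z = 231218/(-159138) + 2224/957351 = 231218*(-1/159138) + 2224*(1/957351) = -115609/79569 + 2224/957351 = -36833810101/25391820573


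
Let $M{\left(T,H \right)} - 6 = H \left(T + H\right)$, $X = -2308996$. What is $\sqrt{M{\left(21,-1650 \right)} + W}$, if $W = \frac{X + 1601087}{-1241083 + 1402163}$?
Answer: $\frac{\sqrt{17435264429714170}}{80540} \approx 1639.5$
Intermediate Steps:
$M{\left(T,H \right)} = 6 + H \left(H + T\right)$ ($M{\left(T,H \right)} = 6 + H \left(T + H\right) = 6 + H \left(H + T\right)$)
$W = - \frac{707909}{161080}$ ($W = \frac{-2308996 + 1601087}{-1241083 + 1402163} = - \frac{707909}{161080} \approx -4.3948$)
$\sqrt{M{\left(21,-1650 \right)} + W} = \sqrt{\left(6 + \left(-1650\right)^{2} - 34650\right) - \frac{707909}{161080}} = \sqrt{\left(6 + 2722500 - 34650\right) - \frac{707909}{161080}} = \sqrt{2687856 - \frac{707909}{161080}} = \sqrt{\frac{432959136571}{161080}} = \frac{\sqrt{17435264429714170}}{80540}$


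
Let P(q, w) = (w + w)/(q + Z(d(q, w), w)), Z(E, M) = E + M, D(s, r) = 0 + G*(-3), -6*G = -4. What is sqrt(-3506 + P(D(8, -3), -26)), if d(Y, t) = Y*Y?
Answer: I*sqrt(126138)/6 ≈ 59.193*I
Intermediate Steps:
G = 2/3 (G = -1/6*(-4) = 2/3 ≈ 0.66667)
d(Y, t) = Y**2
D(s, r) = -2 (D(s, r) = 0 + (2/3)*(-3) = 0 - 2 = -2)
P(q, w) = 2*w/(q + w + q**2) (P(q, w) = (w + w)/(q + (q**2 + w)) = (2*w)/(q + (w + q**2)) = (2*w)/(q + w + q**2) = 2*w/(q + w + q**2))
sqrt(-3506 + P(D(8, -3), -26)) = sqrt(-3506 + 2*(-26)/(-2 - 26 + (-2)**2)) = sqrt(-3506 + 2*(-26)/(-2 - 26 + 4)) = sqrt(-3506 + 2*(-26)/(-24)) = sqrt(-3506 + 2*(-26)*(-1/24)) = sqrt(-3506 + 13/6) = sqrt(-21023/6) = I*sqrt(126138)/6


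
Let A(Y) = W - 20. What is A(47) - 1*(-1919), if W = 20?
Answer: 1919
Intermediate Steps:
A(Y) = 0 (A(Y) = 20 - 20 = 0)
A(47) - 1*(-1919) = 0 - 1*(-1919) = 0 + 1919 = 1919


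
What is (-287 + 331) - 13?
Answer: 31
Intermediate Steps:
(-287 + 331) - 13 = 44 - 13 = 31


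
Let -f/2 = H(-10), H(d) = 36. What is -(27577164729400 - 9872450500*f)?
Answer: -28287981165400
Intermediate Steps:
f = -72 (f = -2*36 = -72)
-(27577164729400 - 9872450500*f) = -(27577164729400 + 710816436000) = -8974955/(1/(3072743 + (79200 - 63))) = -8974955/(1/(3072743 + 79137)) = -8974955/(1/3151880) = -8974955/1/3151880 = -8974955*3151880 = -28287981165400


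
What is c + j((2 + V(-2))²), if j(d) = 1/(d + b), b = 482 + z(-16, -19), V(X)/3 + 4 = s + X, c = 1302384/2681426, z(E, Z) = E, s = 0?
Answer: 471501337/967994786 ≈ 0.48709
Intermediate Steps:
c = 651192/1340713 (c = 1302384*(1/2681426) = 651192/1340713 ≈ 0.48571)
V(X) = -12 + 3*X (V(X) = -12 + 3*(0 + X) = -12 + 3*X)
b = 466 (b = 482 - 16 = 466)
j(d) = 1/(466 + d) (j(d) = 1/(d + 466) = 1/(466 + d))
c + j((2 + V(-2))²) = 651192/1340713 + 1/(466 + (2 + (-12 + 3*(-2)))²) = 651192/1340713 + 1/(466 + (2 + (-12 - 6))²) = 651192/1340713 + 1/(466 + (2 - 18)²) = 651192/1340713 + 1/(466 + (-16)²) = 651192/1340713 + 1/(466 + 256) = 651192/1340713 + 1/722 = 471501337/967994786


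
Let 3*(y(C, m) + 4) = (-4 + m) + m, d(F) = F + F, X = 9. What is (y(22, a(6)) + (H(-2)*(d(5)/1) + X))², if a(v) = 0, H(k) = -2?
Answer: 2401/9 ≈ 266.78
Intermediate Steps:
d(F) = 2*F
y(C, m) = -16/3 + 2*m/3 (y(C, m) = -4 + ((-4 + m) + m)/3 = -4 + (-4 + 2*m)/3 = -4 + (-4/3 + 2*m/3) = -16/3 + 2*m/3)
(y(22, a(6)) + (H(-2)*(d(5)/1) + X))² = ((-16/3 + (⅔)*0) + (-2*2*5/1 + 9))² = ((-16/3 + 0) + (-20 + 9))² = (-16/3 + (-2*10 + 9))² = (-16/3 + (-20 + 9))² = (-16/3 - 11)² = (-49/3)² = 2401/9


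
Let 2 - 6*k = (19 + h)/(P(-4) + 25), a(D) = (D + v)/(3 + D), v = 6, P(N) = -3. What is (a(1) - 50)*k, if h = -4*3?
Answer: -7141/528 ≈ -13.525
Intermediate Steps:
a(D) = (6 + D)/(3 + D) (a(D) = (D + 6)/(3 + D) = (6 + D)/(3 + D))
h = -12
k = 37/132 (k = 1/3 - (19 - 12)/(6*(-3 + 25)) = 1/3 - 7/(6*22) = 1/3 - 1/6*7/22 = 1/3 - 7/132 = 37/132 ≈ 0.28030)
(a(1) - 50)*k = ((6 + 1)/(3 + 1) - 50)*(37/132) = (7/4 - 50)*(37/132) = -193/4*37/132 = -7141/528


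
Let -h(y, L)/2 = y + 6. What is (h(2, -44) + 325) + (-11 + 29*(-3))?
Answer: 211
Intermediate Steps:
h(y, L) = -12 - 2*y (h(y, L) = -2*(y + 6) = -2*(6 + y) = -12 - 2*y)
(h(2, -44) + 325) + (-11 + 29*(-3)) = ((-12 - 2*2) + 325) + (-11 + 29*(-3)) = ((-12 - 4) + 325) + (-11 - 87) = (-16 + 325) - 98 = 309 - 98 = 211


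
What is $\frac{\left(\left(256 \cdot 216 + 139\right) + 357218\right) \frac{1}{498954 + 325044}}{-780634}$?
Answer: $- \frac{137551}{214413618244} \approx -6.4152 \cdot 10^{-7}$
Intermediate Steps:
$\frac{\left(\left(256 \cdot 216 + 139\right) + 357218\right) \frac{1}{498954 + 325044}}{-780634} = \frac{\left(55296 + 139\right) + 357218}{823998} \left(- \frac{1}{780634}\right) = \left(55435 + 357218\right) \frac{1}{823998} \left(- \frac{1}{780634}\right) = 412653 \cdot \frac{1}{823998} \left(- \frac{1}{780634}\right) = \frac{137551}{274666} \left(- \frac{1}{780634}\right) = - \frac{137551}{214413618244}$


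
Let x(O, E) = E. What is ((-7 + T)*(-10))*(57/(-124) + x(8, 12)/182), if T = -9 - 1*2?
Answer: -199935/2821 ≈ -70.874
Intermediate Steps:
T = -11 (T = -9 - 2 = -11)
((-7 + T)*(-10))*(57/(-124) + x(8, 12)/182) = ((-7 - 11)*(-10))*(57/(-124) + 12/182) = (-18*(-10))*(57*(-1/124) + 12*(1/182)) = 180*(-57/124 + 6/91) = 180*(-4443/11284) = -199935/2821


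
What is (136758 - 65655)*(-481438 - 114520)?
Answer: -42374401674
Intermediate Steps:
(136758 - 65655)*(-481438 - 114520) = 71103*(-595958) = -42374401674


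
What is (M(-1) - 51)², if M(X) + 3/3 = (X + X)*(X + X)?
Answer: 2304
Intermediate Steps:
M(X) = -1 + 4*X² (M(X) = -1 + (X + X)*(X + X) = -1 + (2*X)*(2*X) = -1 + 4*X²)
(M(-1) - 51)² = ((-1 + 4*(-1)²) - 51)² = ((-1 + 4*1) - 51)² = ((-1 + 4) - 51)² = (3 - 51)² = (-48)² = 2304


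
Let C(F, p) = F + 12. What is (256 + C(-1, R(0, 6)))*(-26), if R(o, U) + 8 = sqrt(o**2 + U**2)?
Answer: -6942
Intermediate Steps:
R(o, U) = -8 + sqrt(U**2 + o**2) (R(o, U) = -8 + sqrt(o**2 + U**2) = -8 + sqrt(U**2 + o**2))
C(F, p) = 12 + F
(256 + C(-1, R(0, 6)))*(-26) = (256 + (12 - 1))*(-26) = (256 + 11)*(-26) = 267*(-26) = -6942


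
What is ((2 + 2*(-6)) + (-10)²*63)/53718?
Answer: 3145/26859 ≈ 0.11709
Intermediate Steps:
((2 + 2*(-6)) + (-10)²*63)/53718 = ((2 - 12) + 100*63)*(1/53718) = (-10 + 6300)*(1/53718) = 6290*(1/53718) = 3145/26859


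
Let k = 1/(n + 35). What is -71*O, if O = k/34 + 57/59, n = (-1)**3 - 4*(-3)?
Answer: -6333697/92276 ≈ -68.639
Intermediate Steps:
n = 11 (n = -1 + 12 = 11)
k = 1/46 (k = 1/(11 + 35) = 1/46 ≈ 0.021739)
O = 89207/92276 (O = (1/46)/34 + 57/59 = (1/46)*(1/34) + 57*(1/59) = 1/1564 + 57/59 = 89207/92276 ≈ 0.96674)
-71*O = -71*89207/92276 = -6333697/92276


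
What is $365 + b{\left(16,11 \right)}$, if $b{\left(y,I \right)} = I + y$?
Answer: $392$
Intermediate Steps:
$365 + b{\left(16,11 \right)} = 365 + \left(11 + 16\right) = 365 + 27 = 392$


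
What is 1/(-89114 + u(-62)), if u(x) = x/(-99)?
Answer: -99/8822224 ≈ -1.1222e-5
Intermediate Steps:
u(x) = -x/99 (u(x) = x*(-1/99) = -x/99)
1/(-89114 + u(-62)) = 1/(-89114 - 1/99*(-62)) = 1/(-89114 + 62/99) = 1/(-8822224/99) = -99/8822224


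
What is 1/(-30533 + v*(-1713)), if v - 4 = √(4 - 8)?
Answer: -37385/1409375701 + 3426*I/1409375701 ≈ -2.6526e-5 + 2.4309e-6*I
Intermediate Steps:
v = 4 + 2*I (v = 4 + √(4 - 8) = 4 + √(-4) = 4 + 2*I ≈ 4.0 + 2.0*I)
1/(-30533 + v*(-1713)) = 1/(-30533 + (4 + 2*I)*(-1713)) = 1/(-30533 + (-6852 - 3426*I)) = 1/(-37385 - 3426*I) = (-37385 + 3426*I)/1409375701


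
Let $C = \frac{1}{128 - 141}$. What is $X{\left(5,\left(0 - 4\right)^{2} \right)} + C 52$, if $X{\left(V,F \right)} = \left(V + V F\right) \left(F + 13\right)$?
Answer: $2461$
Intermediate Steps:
$X{\left(V,F \right)} = \left(13 + F\right) \left(V + F V\right)$ ($X{\left(V,F \right)} = \left(V + F V\right) \left(13 + F\right) = \left(13 + F\right) \left(V + F V\right)$)
$C = - \frac{1}{13}$ ($C = \frac{1}{-13} = - \frac{1}{13} \approx -0.076923$)
$X{\left(5,\left(0 - 4\right)^{2} \right)} + C 52 = 5 \left(13 + \left(\left(0 - 4\right)^{2}\right)^{2} + 14 \left(0 - 4\right)^{2}\right) - 4 = 5 \left(13 + \left(\left(-4\right)^{2}\right)^{2} + 14 \left(-4\right)^{2}\right) - 4 = 5 \left(13 + 16^{2} + 14 \cdot 16\right) - 4 = 5 \left(13 + 256 + 224\right) - 4 = 5 \cdot 493 - 4 = 2465 - 4 = 2461$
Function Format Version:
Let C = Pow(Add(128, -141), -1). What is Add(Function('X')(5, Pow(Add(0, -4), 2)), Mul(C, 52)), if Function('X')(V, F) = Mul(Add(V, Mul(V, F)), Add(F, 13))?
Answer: 2461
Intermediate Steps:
Function('X')(V, F) = Mul(Add(13, F), Add(V, Mul(F, V))) (Function('X')(V, F) = Mul(Add(V, Mul(F, V)), Add(13, F)) = Mul(Add(13, F), Add(V, Mul(F, V))))
C = Rational(-1, 13) (C = Pow(-13, -1) = Rational(-1, 13) ≈ -0.076923)
Add(Function('X')(5, Pow(Add(0, -4), 2)), Mul(C, 52)) = Add(Mul(5, Add(13, Pow(Pow(Add(0, -4), 2), 2), Mul(14, Pow(Add(0, -4), 2)))), Mul(Rational(-1, 13), 52)) = Add(Mul(5, Add(13, Pow(Pow(-4, 2), 2), Mul(14, Pow(-4, 2)))), -4) = Add(Mul(5, Add(13, Pow(16, 2), Mul(14, 16))), -4) = Add(Mul(5, Add(13, 256, 224)), -4) = Add(Mul(5, 493), -4) = Add(2465, -4) = 2461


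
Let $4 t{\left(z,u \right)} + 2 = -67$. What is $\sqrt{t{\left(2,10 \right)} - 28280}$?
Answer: $\frac{i \sqrt{113189}}{2} \approx 168.22 i$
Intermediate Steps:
$t{\left(z,u \right)} = - \frac{69}{4}$ ($t{\left(z,u \right)} = - \frac{1}{2} + \frac{1}{4} \left(-67\right) = - \frac{1}{2} - \frac{67}{4} = - \frac{69}{4}$)
$\sqrt{t{\left(2,10 \right)} - 28280} = \sqrt{- \frac{69}{4} - 28280} = \sqrt{- \frac{113189}{4}} = \frac{i \sqrt{113189}}{2}$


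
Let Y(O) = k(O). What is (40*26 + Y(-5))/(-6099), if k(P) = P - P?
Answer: -1040/6099 ≈ -0.17052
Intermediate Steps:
k(P) = 0
Y(O) = 0
(40*26 + Y(-5))/(-6099) = (40*26 + 0)/(-6099) = (1040 + 0)*(-1/6099) = 1040*(-1/6099) = -1040/6099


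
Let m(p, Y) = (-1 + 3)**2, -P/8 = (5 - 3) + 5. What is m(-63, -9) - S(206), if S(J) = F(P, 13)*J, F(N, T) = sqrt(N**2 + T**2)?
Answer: 4 - 206*sqrt(3305) ≈ -11839.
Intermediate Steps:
P = -56 (P = -8*((5 - 3) + 5) = -8*(2 + 5) = -8*7 = -56)
m(p, Y) = 4 (m(p, Y) = 2**2 = 4)
S(J) = J*sqrt(3305) (S(J) = sqrt((-56)**2 + 13**2)*J = sqrt(3136 + 169)*J = sqrt(3305)*J = J*sqrt(3305))
m(-63, -9) - S(206) = 4 - 206*sqrt(3305)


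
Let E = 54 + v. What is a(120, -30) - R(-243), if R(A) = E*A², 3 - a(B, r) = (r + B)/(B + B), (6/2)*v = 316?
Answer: -75267771/8 ≈ -9.4085e+6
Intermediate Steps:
v = 316/3 (v = (⅓)*316 = 316/3 ≈ 105.33)
a(B, r) = 3 - (B + r)/(2*B) (a(B, r) = 3 - (r + B)/(B + B) = 3 - (B + r)/(2*B))
E = 478/3 (E = 54 + 316/3 = 478/3 ≈ 159.33)
R(A) = 478*A²/3
a(120, -30) - R(-243) = (½)*(-1*(-30) + 5*120)/120 - 478*(-243)²/3 = (½)*(1/120)*(30 + 600) - 478*59049/3 = (½)*(1/120)*630 - 1*9408474 = 21/8 - 9408474 = -75267771/8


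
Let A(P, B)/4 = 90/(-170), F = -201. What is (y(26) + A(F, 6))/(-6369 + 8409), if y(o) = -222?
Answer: -127/1156 ≈ -0.10986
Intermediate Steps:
A(P, B) = -36/17 (A(P, B) = 4*(90/(-170)) = 4*(90*(-1/170)) = 4*(-9/17) = -36/17)
(y(26) + A(F, 6))/(-6369 + 8409) = (-222 - 36/17)/(-6369 + 8409) = -3810/17/2040 = -3810/17*1/2040 = -127/1156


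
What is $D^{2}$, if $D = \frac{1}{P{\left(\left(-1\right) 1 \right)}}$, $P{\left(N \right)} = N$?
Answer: $1$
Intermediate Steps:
$D = -1$ ($D = \frac{1}{\left(-1\right) 1} = \frac{1}{-1} = -1$)
$D^{2} = \left(-1\right)^{2} = 1$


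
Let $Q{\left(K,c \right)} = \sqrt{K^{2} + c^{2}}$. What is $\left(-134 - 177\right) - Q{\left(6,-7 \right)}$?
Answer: $-311 - \sqrt{85} \approx -320.22$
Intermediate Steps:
$\left(-134 - 177\right) - Q{\left(6,-7 \right)} = \left(-134 - 177\right) - \sqrt{6^{2} + \left(-7\right)^{2}} = \left(-134 - 177\right) - \sqrt{36 + 49} = -311 - \sqrt{85}$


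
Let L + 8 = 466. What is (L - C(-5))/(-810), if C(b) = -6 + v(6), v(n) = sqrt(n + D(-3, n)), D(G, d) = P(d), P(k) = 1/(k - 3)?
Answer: -232/405 + sqrt(57)/2430 ≈ -0.56973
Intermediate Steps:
P(k) = 1/(-3 + k)
D(G, d) = 1/(-3 + d)
v(n) = sqrt(n + 1/(-3 + n))
C(b) = -6 + sqrt(57)/3 (C(b) = -6 + sqrt((1 + 6*(-3 + 6))/(-3 + 6)) = -6 + sqrt((1 + 6*3)/3) = -6 + sqrt((1 + 18)/3) = -6 + sqrt((1/3)*19) = -6 + sqrt(19/3) = -6 + sqrt(57)/3)
L = 458 (L = -8 + 466 = 458)
(L - C(-5))/(-810) = (458 - (-6 + sqrt(57)/3))/(-810) = (458 + (6 - sqrt(57)/3))*(-1/810) = (464 - sqrt(57)/3)*(-1/810) = -232/405 + sqrt(57)/2430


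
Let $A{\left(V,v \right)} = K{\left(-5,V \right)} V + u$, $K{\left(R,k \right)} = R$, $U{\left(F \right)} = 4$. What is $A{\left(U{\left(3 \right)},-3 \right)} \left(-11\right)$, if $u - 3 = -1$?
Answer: $198$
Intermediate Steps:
$u = 2$ ($u = 3 - 1 = 2$)
$A{\left(V,v \right)} = 2 - 5 V$ ($A{\left(V,v \right)} = - 5 V + 2 = 2 - 5 V$)
$A{\left(U{\left(3 \right)},-3 \right)} \left(-11\right) = \left(2 - 20\right) \left(-11\right) = \left(-18\right) \left(-11\right) = 198$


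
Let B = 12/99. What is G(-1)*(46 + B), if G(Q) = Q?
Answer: -1522/33 ≈ -46.121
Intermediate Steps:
B = 4/33 (B = 12*(1/99) = 4/33 ≈ 0.12121)
G(-1)*(46 + B) = -(46 + 4/33) = -1*1522/33 = -1522/33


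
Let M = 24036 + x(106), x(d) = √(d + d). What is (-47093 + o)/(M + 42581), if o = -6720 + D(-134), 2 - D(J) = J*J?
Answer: -4780902239/4437824477 + 143534*√53/4437824477 ≈ -1.0771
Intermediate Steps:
x(d) = √2*√d (x(d) = √(2*d) = √2*√d)
D(J) = 2 - J² (D(J) = 2 - J*J = 2 - J²)
o = -24674 (o = -6720 + (2 - 1*(-134)²) = -6720 + (2 - 1*17956) = -6720 + (2 - 17956) = -6720 - 17954 = -24674)
M = 24036 + 2*√53 (M = 24036 + √2*√106 = 24036 + 2*√53 ≈ 24051.)
(-47093 + o)/(M + 42581) = (-47093 - 24674)/((24036 + 2*√53) + 42581) = -71767/(66617 + 2*√53)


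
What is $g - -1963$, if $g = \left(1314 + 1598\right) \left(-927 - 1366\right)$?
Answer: $-6675253$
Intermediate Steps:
$g = -6677216$ ($g = 2912 \left(-2293\right) = -6677216$)
$g - -1963 = -6677216 - -1963 = -6677216 + 1963 = -6675253$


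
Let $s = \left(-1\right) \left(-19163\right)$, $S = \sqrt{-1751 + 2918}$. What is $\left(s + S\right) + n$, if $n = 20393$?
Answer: $39556 + \sqrt{1167} \approx 39590.0$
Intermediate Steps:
$S = \sqrt{1167} \approx 34.161$
$s = 19163$
$\left(s + S\right) + n = \left(19163 + \sqrt{1167}\right) + 20393 = 39556 + \sqrt{1167}$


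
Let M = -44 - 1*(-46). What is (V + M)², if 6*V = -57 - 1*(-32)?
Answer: 169/36 ≈ 4.6944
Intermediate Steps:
M = 2 (M = -44 + 46 = 2)
V = -25/6 (V = (-57 - 1*(-32))/6 = (-57 + 32)/6 = (⅙)*(-25) = -25/6 ≈ -4.1667)
(V + M)² = (-25/6 + 2)² = (-13/6)² = 169/36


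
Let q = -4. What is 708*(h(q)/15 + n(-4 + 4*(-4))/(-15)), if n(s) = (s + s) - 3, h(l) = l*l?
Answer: 13924/5 ≈ 2784.8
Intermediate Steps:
h(l) = l**2
n(s) = -3 + 2*s (n(s) = 2*s - 3 = -3 + 2*s)
708*(h(q)/15 + n(-4 + 4*(-4))/(-15)) = 708*((-4)**2/15 + (-3 + 2*(-4 + 4*(-4)))/(-15)) = 708*(16*(1/15) + (-3 + 2*(-4 - 16))*(-1/15)) = 708*(16/15 + (-3 + 2*(-20))*(-1/15)) = 708*(16/15 + (-3 - 40)*(-1/15)) = 708*(16/15 - 43*(-1/15)) = 708*(16/15 + 43/15) = 708*(59/15) = 13924/5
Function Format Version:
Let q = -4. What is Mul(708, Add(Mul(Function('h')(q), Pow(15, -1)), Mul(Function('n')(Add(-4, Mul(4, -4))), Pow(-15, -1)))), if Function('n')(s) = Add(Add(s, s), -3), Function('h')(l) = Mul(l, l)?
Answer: Rational(13924, 5) ≈ 2784.8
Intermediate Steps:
Function('h')(l) = Pow(l, 2)
Function('n')(s) = Add(-3, Mul(2, s)) (Function('n')(s) = Add(Mul(2, s), -3) = Add(-3, Mul(2, s)))
Mul(708, Add(Mul(Function('h')(q), Pow(15, -1)), Mul(Function('n')(Add(-4, Mul(4, -4))), Pow(-15, -1)))) = Mul(708, Add(Mul(Pow(-4, 2), Pow(15, -1)), Mul(Add(-3, Mul(2, Add(-4, Mul(4, -4)))), Pow(-15, -1)))) = Mul(708, Add(Mul(16, Rational(1, 15)), Mul(Add(-3, Mul(2, Add(-4, -16))), Rational(-1, 15)))) = Mul(708, Add(Rational(16, 15), Mul(Add(-3, Mul(2, -20)), Rational(-1, 15)))) = Mul(708, Add(Rational(16, 15), Mul(Add(-3, -40), Rational(-1, 15)))) = Mul(708, Add(Rational(16, 15), Mul(-43, Rational(-1, 15)))) = Mul(708, Add(Rational(16, 15), Rational(43, 15))) = Mul(708, Rational(59, 15)) = Rational(13924, 5)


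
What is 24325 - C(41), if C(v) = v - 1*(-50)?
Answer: 24234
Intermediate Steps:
C(v) = 50 + v (C(v) = v + 50 = 50 + v)
24325 - C(41) = 24325 - (50 + 41) = 24325 - 1*91 = 24325 - 91 = 24234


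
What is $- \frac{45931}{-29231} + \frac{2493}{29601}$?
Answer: $\frac{159164046}{96140759} \approx 1.6555$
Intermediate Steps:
$- \frac{45931}{-29231} + \frac{2493}{29601} = \left(-45931\right) \left(- \frac{1}{29231}\right) + 2493 \cdot \frac{1}{29601} = \frac{45931}{29231} + \frac{277}{3289} = \frac{159164046}{96140759}$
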